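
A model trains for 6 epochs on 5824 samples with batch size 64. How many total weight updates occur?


Iterations per epoch = 5824 / 64 = 91
Total updates = iterations_per_epoch * epochs
= 91 * 6
= 546

546


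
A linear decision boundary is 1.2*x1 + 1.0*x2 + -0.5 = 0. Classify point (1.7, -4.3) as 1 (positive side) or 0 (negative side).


Compute 1.2 * 1.7 + 1.0 * -4.3 + -0.5
= 2.04 + -4.3 + -0.5
= -2.76
Since -2.76 < 0, the point is on the negative side.

0


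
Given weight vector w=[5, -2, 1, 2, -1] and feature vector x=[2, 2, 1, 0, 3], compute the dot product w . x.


Element-wise products:
5 * 2 = 10
-2 * 2 = -4
1 * 1 = 1
2 * 0 = 0
-1 * 3 = -3
Sum = 10 + -4 + 1 + 0 + -3
= 4

4


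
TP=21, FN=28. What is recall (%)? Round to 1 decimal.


Recall = TP / (TP + FN) * 100
= 21 / (21 + 28)
= 21 / 49
= 0.4286
= 42.9%

42.9


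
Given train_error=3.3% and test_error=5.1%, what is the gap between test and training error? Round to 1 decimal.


Generalization gap = test_error - train_error
= 5.1 - 3.3
= 1.8%
A small gap suggests good generalization.

1.8


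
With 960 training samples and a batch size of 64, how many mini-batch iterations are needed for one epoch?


Iterations per epoch = dataset_size / batch_size
= 960 / 64
= 15

15


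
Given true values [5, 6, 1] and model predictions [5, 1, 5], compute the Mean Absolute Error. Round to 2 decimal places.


Absolute errors: [0, 5, 4]
Sum of absolute errors = 9
MAE = 9 / 3 = 3.00

3.00


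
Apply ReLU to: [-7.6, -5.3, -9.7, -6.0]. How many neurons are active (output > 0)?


ReLU(x) = max(0, x) for each element:
ReLU(-7.6) = 0
ReLU(-5.3) = 0
ReLU(-9.7) = 0
ReLU(-6.0) = 0
Active neurons (>0): 0

0


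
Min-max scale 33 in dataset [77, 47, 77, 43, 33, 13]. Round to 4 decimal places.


Min = 13, Max = 77
Range = 77 - 13 = 64
Scaled = (x - min) / (max - min)
= (33 - 13) / 64
= 20 / 64
= 0.3125

0.3125


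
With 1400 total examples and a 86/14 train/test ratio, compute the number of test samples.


Train samples = 1400 * 86% = 1204
Test samples = 1400 - 1204
= 196

196


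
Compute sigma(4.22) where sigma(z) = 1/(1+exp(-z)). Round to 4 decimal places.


sigmoid(z) = 1 / (1 + exp(-z))
exp(-(4.22)) = exp(-4.22) = 0.0147
1 + 0.0147 = 1.0147
1 / 1.0147 = 0.9855

0.9855


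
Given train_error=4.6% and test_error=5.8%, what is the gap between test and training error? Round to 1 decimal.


Generalization gap = test_error - train_error
= 5.8 - 4.6
= 1.2%
A small gap suggests good generalization.

1.2


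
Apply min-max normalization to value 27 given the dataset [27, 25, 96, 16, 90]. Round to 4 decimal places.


Min = 16, Max = 96
Range = 96 - 16 = 80
Scaled = (x - min) / (max - min)
= (27 - 16) / 80
= 11 / 80
= 0.1375

0.1375


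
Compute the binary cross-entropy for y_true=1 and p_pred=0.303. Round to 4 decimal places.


For y=1: Loss = -log(p)
= -log(0.303)
= -(-1.194)
= 1.1940

1.1940


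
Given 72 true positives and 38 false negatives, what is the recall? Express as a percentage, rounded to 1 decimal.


Recall = TP / (TP + FN) * 100
= 72 / (72 + 38)
= 72 / 110
= 0.6545
= 65.5%

65.5


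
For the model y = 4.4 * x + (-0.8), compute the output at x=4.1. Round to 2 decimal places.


y = 4.4 * 4.1 + (-0.8)
= 18.04 + (-0.8)
= 17.24

17.24


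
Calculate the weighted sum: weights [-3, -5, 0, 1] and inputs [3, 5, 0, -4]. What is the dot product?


Element-wise products:
-3 * 3 = -9
-5 * 5 = -25
0 * 0 = 0
1 * -4 = -4
Sum = -9 + -25 + 0 + -4
= -38

-38


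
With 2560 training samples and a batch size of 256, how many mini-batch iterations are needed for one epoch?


Iterations per epoch = dataset_size / batch_size
= 2560 / 256
= 10

10


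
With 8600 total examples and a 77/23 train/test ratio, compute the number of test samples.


Train samples = 8600 * 77% = 6622
Test samples = 8600 - 6622
= 1978

1978


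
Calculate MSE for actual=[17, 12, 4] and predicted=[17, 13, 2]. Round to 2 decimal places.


Differences: [0, -1, 2]
Squared errors: [0, 1, 4]
Sum of squared errors = 5
MSE = 5 / 3 = 1.67

1.67


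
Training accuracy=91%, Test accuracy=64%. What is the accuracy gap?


Gap = train_accuracy - test_accuracy
= 91 - 64
= 27%
This large gap strongly indicates overfitting.

27


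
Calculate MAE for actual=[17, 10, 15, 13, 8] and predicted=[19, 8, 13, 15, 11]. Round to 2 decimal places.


Absolute errors: [2, 2, 2, 2, 3]
Sum of absolute errors = 11
MAE = 11 / 5 = 2.20

2.20


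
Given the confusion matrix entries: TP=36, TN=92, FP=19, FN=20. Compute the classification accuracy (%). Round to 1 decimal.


Accuracy = (TP + TN) / (TP + TN + FP + FN) * 100
= (36 + 92) / (36 + 92 + 19 + 20)
= 128 / 167
= 0.7665
= 76.6%

76.6


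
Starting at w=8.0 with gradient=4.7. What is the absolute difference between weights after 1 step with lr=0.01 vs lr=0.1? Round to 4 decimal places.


With lr=0.01: w_new = 8.0 - 0.01 * 4.7 = 7.953
With lr=0.1: w_new = 8.0 - 0.1 * 4.7 = 7.53
Absolute difference = |7.953 - 7.53|
= 0.4230

0.4230


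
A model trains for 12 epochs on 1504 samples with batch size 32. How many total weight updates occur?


Iterations per epoch = 1504 / 32 = 47
Total updates = iterations_per_epoch * epochs
= 47 * 12
= 564

564


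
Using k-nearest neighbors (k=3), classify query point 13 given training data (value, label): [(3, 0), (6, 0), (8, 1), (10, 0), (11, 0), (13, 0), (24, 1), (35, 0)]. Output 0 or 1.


Distances from query 13:
Point 13 (class 0): distance = 0
Point 11 (class 0): distance = 2
Point 10 (class 0): distance = 3
K=3 nearest neighbors: classes = [0, 0, 0]
Votes for class 1: 0 / 3
Majority vote => class 0

0


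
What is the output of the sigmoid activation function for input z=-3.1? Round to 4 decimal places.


sigmoid(z) = 1 / (1 + exp(-z))
exp(-(-3.1)) = exp(3.1) = 22.198
1 + 22.198 = 23.198
1 / 23.198 = 0.0431

0.0431


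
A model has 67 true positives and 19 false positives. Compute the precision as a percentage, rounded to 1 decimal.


Precision = TP / (TP + FP) * 100
= 67 / (67 + 19)
= 67 / 86
= 0.7791
= 77.9%

77.9


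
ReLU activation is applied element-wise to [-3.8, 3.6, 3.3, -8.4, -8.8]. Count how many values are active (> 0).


ReLU(x) = max(0, x) for each element:
ReLU(-3.8) = 0
ReLU(3.6) = 3.6
ReLU(3.3) = 3.3
ReLU(-8.4) = 0
ReLU(-8.8) = 0
Active neurons (>0): 2

2


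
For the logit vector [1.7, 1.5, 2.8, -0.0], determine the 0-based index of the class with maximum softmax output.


Softmax is a monotonic transformation, so it preserves the argmax.
We need to find the index of the maximum logit.
Index 0: 1.7
Index 1: 1.5
Index 2: 2.8
Index 3: -0.0
Maximum logit = 2.8 at index 2

2


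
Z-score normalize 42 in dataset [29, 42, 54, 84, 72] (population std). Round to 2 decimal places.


Mean = (29 + 42 + 54 + 84 + 72) / 5 = 56.2
Variance = sum((x_i - mean)^2) / n = 393.76
Std = sqrt(393.76) = 19.8434
Z = (x - mean) / std
= (42 - 56.2) / 19.8434
= -14.2 / 19.8434
= -0.72

-0.72


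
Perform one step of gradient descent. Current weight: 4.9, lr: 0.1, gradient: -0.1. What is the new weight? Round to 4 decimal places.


w_new = w_old - lr * gradient
= 4.9 - 0.1 * -0.1
= 4.9 - (-0.01)
= 4.9100

4.9100


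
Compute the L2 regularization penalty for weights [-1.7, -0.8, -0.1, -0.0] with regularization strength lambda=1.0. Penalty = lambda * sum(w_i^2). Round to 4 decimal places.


Squaring each weight:
(-1.7)^2 = 2.89
(-0.8)^2 = 0.64
(-0.1)^2 = 0.01
(-0.0)^2 = 0.0
Sum of squares = 3.54
Penalty = 1.0 * 3.54 = 3.5400

3.5400


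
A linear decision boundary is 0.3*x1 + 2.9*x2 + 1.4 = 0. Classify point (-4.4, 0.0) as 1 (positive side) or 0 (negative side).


Compute 0.3 * -4.4 + 2.9 * 0.0 + 1.4
= -1.32 + 0.0 + 1.4
= 0.08
Since 0.08 >= 0, the point is on the positive side.

1


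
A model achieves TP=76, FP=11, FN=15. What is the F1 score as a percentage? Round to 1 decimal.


Precision = TP / (TP + FP) = 76 / 87 = 0.8736
Recall = TP / (TP + FN) = 76 / 91 = 0.8352
F1 = 2 * P * R / (P + R)
= 2 * 0.8736 * 0.8352 / (0.8736 + 0.8352)
= 1.4591 / 1.7087
= 0.8539
As percentage: 85.4%

85.4


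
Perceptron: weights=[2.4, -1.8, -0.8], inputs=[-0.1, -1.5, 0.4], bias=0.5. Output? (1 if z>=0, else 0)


z = w . x + b
= 2.4*-0.1 + -1.8*-1.5 + -0.8*0.4 + 0.5
= -0.24 + 2.7 + -0.32 + 0.5
= 2.14 + 0.5
= 2.64
Since z = 2.64 >= 0, output = 1

1


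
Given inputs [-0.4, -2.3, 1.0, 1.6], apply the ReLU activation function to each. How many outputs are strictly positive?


ReLU(x) = max(0, x) for each element:
ReLU(-0.4) = 0
ReLU(-2.3) = 0
ReLU(1.0) = 1.0
ReLU(1.6) = 1.6
Active neurons (>0): 2

2


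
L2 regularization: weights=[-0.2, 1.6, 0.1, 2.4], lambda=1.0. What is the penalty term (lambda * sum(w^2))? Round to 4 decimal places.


Squaring each weight:
(-0.2)^2 = 0.04
1.6^2 = 2.56
0.1^2 = 0.01
2.4^2 = 5.76
Sum of squares = 8.37
Penalty = 1.0 * 8.37 = 8.3700

8.3700


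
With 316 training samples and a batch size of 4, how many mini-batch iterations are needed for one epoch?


Iterations per epoch = dataset_size / batch_size
= 316 / 4
= 79

79


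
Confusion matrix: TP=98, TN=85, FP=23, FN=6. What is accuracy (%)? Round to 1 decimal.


Accuracy = (TP + TN) / (TP + TN + FP + FN) * 100
= (98 + 85) / (98 + 85 + 23 + 6)
= 183 / 212
= 0.8632
= 86.3%

86.3


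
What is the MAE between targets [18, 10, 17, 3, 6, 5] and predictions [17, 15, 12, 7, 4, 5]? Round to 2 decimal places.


Absolute errors: [1, 5, 5, 4, 2, 0]
Sum of absolute errors = 17
MAE = 17 / 6 = 2.83

2.83


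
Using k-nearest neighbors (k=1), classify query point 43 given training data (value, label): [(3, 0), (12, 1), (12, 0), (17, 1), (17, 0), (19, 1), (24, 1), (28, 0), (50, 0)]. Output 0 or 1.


Distances from query 43:
Point 50 (class 0): distance = 7
K=1 nearest neighbors: classes = [0]
Votes for class 1: 0 / 1
Majority vote => class 0

0


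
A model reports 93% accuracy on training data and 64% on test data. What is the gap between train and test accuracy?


Gap = train_accuracy - test_accuracy
= 93 - 64
= 29%
This large gap strongly indicates overfitting.

29


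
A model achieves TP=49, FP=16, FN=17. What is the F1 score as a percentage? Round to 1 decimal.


Precision = TP / (TP + FP) = 49 / 65 = 0.7538
Recall = TP / (TP + FN) = 49 / 66 = 0.7424
F1 = 2 * P * R / (P + R)
= 2 * 0.7538 * 0.7424 / (0.7538 + 0.7424)
= 1.1193 / 1.4963
= 0.7481
As percentage: 74.8%

74.8


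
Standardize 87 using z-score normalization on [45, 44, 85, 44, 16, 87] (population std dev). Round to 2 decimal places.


Mean = (45 + 44 + 85 + 44 + 16 + 87) / 6 = 53.5
Variance = sum((x_i - mean)^2) / n = 628.9167
Std = sqrt(628.9167) = 25.0782
Z = (x - mean) / std
= (87 - 53.5) / 25.0782
= 33.5 / 25.0782
= 1.34

1.34


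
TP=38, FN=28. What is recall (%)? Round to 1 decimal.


Recall = TP / (TP + FN) * 100
= 38 / (38 + 28)
= 38 / 66
= 0.5758
= 57.6%

57.6


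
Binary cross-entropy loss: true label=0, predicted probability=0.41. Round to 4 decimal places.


For y=0: Loss = -log(1-p)
= -log(1 - 0.41)
= -log(0.59)
= -(-0.5276)
= 0.5276

0.5276


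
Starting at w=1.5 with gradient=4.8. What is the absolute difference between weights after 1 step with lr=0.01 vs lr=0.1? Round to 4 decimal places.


With lr=0.01: w_new = 1.5 - 0.01 * 4.8 = 1.452
With lr=0.1: w_new = 1.5 - 0.1 * 4.8 = 1.02
Absolute difference = |1.452 - 1.02|
= 0.4320

0.4320


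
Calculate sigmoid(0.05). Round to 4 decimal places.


sigmoid(z) = 1 / (1 + exp(-z))
exp(-(0.05)) = exp(-0.05) = 0.9512
1 + 0.9512 = 1.9512
1 / 1.9512 = 0.5125

0.5125


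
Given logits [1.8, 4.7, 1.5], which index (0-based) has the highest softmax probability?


Softmax is a monotonic transformation, so it preserves the argmax.
We need to find the index of the maximum logit.
Index 0: 1.8
Index 1: 4.7
Index 2: 1.5
Maximum logit = 4.7 at index 1

1


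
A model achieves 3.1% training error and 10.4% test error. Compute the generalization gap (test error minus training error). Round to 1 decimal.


Generalization gap = test_error - train_error
= 10.4 - 3.1
= 7.3%
A moderate gap.

7.3


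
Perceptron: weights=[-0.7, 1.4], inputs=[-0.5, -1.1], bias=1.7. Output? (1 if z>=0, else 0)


z = w . x + b
= -0.7*-0.5 + 1.4*-1.1 + 1.7
= 0.35 + -1.54 + 1.7
= -1.19 + 1.7
= 0.51
Since z = 0.51 >= 0, output = 1

1


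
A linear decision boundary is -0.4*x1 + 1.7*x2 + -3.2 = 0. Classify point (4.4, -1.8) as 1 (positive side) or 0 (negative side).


Compute -0.4 * 4.4 + 1.7 * -1.8 + -3.2
= -1.76 + -3.06 + -3.2
= -8.02
Since -8.02 < 0, the point is on the negative side.

0


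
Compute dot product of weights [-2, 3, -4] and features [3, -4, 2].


Element-wise products:
-2 * 3 = -6
3 * -4 = -12
-4 * 2 = -8
Sum = -6 + -12 + -8
= -26

-26


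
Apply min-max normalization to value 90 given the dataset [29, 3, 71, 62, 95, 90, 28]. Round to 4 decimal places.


Min = 3, Max = 95
Range = 95 - 3 = 92
Scaled = (x - min) / (max - min)
= (90 - 3) / 92
= 87 / 92
= 0.9457

0.9457


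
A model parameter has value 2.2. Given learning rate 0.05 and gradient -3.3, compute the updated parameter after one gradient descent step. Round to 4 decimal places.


w_new = w_old - lr * gradient
= 2.2 - 0.05 * -3.3
= 2.2 - (-0.165)
= 2.3650

2.3650


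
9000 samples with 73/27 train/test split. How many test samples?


Train samples = 9000 * 73% = 6570
Test samples = 9000 - 6570
= 2430

2430


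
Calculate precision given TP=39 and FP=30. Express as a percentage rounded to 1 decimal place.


Precision = TP / (TP + FP) * 100
= 39 / (39 + 30)
= 39 / 69
= 0.5652
= 56.5%

56.5


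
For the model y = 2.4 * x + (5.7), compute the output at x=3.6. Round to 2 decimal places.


y = 2.4 * 3.6 + (5.7)
= 8.64 + (5.7)
= 14.34

14.34


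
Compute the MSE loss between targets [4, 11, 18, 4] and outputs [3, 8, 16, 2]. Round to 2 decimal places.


Differences: [1, 3, 2, 2]
Squared errors: [1, 9, 4, 4]
Sum of squared errors = 18
MSE = 18 / 4 = 4.50

4.50


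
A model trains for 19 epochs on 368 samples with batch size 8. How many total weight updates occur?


Iterations per epoch = 368 / 8 = 46
Total updates = iterations_per_epoch * epochs
= 46 * 19
= 874

874


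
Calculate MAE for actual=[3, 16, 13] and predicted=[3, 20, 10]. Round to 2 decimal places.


Absolute errors: [0, 4, 3]
Sum of absolute errors = 7
MAE = 7 / 3 = 2.33

2.33


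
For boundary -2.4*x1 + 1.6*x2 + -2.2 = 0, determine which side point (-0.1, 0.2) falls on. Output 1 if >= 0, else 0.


Compute -2.4 * -0.1 + 1.6 * 0.2 + -2.2
= 0.24 + 0.32 + -2.2
= -1.64
Since -1.64 < 0, the point is on the negative side.

0


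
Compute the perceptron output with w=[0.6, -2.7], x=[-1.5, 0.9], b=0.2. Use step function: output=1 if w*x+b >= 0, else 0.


z = w . x + b
= 0.6*-1.5 + -2.7*0.9 + 0.2
= -0.9 + -2.43 + 0.2
= -3.33 + 0.2
= -3.13
Since z = -3.13 < 0, output = 0

0


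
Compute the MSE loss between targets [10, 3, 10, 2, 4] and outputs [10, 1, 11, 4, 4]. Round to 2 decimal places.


Differences: [0, 2, -1, -2, 0]
Squared errors: [0, 4, 1, 4, 0]
Sum of squared errors = 9
MSE = 9 / 5 = 1.80

1.80


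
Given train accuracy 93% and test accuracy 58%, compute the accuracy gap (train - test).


Gap = train_accuracy - test_accuracy
= 93 - 58
= 35%
This large gap strongly indicates overfitting.

35


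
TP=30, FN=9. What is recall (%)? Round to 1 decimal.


Recall = TP / (TP + FN) * 100
= 30 / (30 + 9)
= 30 / 39
= 0.7692
= 76.9%

76.9


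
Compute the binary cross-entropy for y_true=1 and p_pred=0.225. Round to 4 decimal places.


For y=1: Loss = -log(p)
= -log(0.225)
= -(-1.4917)
= 1.4917

1.4917


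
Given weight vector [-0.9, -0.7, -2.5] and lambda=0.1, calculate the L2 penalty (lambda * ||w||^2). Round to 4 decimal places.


Squaring each weight:
(-0.9)^2 = 0.81
(-0.7)^2 = 0.49
(-2.5)^2 = 6.25
Sum of squares = 7.55
Penalty = 0.1 * 7.55 = 0.7550

0.7550


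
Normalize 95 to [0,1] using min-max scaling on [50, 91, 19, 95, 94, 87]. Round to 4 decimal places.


Min = 19, Max = 95
Range = 95 - 19 = 76
Scaled = (x - min) / (max - min)
= (95 - 19) / 76
= 76 / 76
= 1.0000

1.0000


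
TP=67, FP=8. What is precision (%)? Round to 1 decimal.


Precision = TP / (TP + FP) * 100
= 67 / (67 + 8)
= 67 / 75
= 0.8933
= 89.3%

89.3


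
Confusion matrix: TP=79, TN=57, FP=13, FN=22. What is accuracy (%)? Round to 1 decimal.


Accuracy = (TP + TN) / (TP + TN + FP + FN) * 100
= (79 + 57) / (79 + 57 + 13 + 22)
= 136 / 171
= 0.7953
= 79.5%

79.5


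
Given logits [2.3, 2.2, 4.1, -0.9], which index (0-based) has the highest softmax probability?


Softmax is a monotonic transformation, so it preserves the argmax.
We need to find the index of the maximum logit.
Index 0: 2.3
Index 1: 2.2
Index 2: 4.1
Index 3: -0.9
Maximum logit = 4.1 at index 2

2


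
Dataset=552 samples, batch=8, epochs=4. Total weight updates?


Iterations per epoch = 552 / 8 = 69
Total updates = iterations_per_epoch * epochs
= 69 * 4
= 276

276


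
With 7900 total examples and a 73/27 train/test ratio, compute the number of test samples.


Train samples = 7900 * 73% = 5767
Test samples = 7900 - 5767
= 2133

2133


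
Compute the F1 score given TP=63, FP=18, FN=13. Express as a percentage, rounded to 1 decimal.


Precision = TP / (TP + FP) = 63 / 81 = 0.7778
Recall = TP / (TP + FN) = 63 / 76 = 0.8289
F1 = 2 * P * R / (P + R)
= 2 * 0.7778 * 0.8289 / (0.7778 + 0.8289)
= 1.2895 / 1.6067
= 0.8025
As percentage: 80.3%

80.3


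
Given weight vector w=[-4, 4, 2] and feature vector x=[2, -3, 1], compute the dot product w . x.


Element-wise products:
-4 * 2 = -8
4 * -3 = -12
2 * 1 = 2
Sum = -8 + -12 + 2
= -18

-18


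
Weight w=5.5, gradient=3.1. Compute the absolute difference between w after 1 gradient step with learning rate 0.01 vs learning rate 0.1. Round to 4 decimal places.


With lr=0.01: w_new = 5.5 - 0.01 * 3.1 = 5.469
With lr=0.1: w_new = 5.5 - 0.1 * 3.1 = 5.19
Absolute difference = |5.469 - 5.19|
= 0.2790

0.2790


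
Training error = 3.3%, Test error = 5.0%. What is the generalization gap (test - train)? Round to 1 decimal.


Generalization gap = test_error - train_error
= 5.0 - 3.3
= 1.7%
A small gap suggests good generalization.

1.7


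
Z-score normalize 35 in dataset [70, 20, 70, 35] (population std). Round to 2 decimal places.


Mean = (70 + 20 + 70 + 35) / 4 = 48.75
Variance = sum((x_i - mean)^2) / n = 479.6875
Std = sqrt(479.6875) = 21.9018
Z = (x - mean) / std
= (35 - 48.75) / 21.9018
= -13.75 / 21.9018
= -0.63

-0.63


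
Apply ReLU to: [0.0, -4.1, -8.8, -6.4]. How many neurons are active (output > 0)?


ReLU(x) = max(0, x) for each element:
ReLU(0.0) = 0
ReLU(-4.1) = 0
ReLU(-8.8) = 0
ReLU(-6.4) = 0
Active neurons (>0): 0

0


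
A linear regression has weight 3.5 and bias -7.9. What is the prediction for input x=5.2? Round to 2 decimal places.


y = 3.5 * 5.2 + (-7.9)
= 18.2 + (-7.9)
= 10.30

10.30


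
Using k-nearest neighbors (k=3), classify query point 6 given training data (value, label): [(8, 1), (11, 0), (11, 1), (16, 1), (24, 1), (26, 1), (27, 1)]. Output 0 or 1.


Distances from query 6:
Point 8 (class 1): distance = 2
Point 11 (class 0): distance = 5
Point 11 (class 1): distance = 5
K=3 nearest neighbors: classes = [1, 0, 1]
Votes for class 1: 2 / 3
Majority vote => class 1

1


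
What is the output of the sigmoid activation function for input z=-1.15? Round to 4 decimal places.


sigmoid(z) = 1 / (1 + exp(-z))
exp(-(-1.15)) = exp(1.15) = 3.1582
1 + 3.1582 = 4.1582
1 / 4.1582 = 0.2405

0.2405


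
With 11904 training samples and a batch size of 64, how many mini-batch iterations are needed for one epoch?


Iterations per epoch = dataset_size / batch_size
= 11904 / 64
= 186

186


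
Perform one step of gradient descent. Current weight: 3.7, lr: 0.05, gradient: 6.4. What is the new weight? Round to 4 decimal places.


w_new = w_old - lr * gradient
= 3.7 - 0.05 * 6.4
= 3.7 - (0.32)
= 3.3800

3.3800


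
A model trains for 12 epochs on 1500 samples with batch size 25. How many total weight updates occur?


Iterations per epoch = 1500 / 25 = 60
Total updates = iterations_per_epoch * epochs
= 60 * 12
= 720

720


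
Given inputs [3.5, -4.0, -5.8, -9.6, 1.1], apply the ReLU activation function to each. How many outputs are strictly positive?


ReLU(x) = max(0, x) for each element:
ReLU(3.5) = 3.5
ReLU(-4.0) = 0
ReLU(-5.8) = 0
ReLU(-9.6) = 0
ReLU(1.1) = 1.1
Active neurons (>0): 2

2


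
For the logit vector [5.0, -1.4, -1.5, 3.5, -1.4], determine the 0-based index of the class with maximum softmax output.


Softmax is a monotonic transformation, so it preserves the argmax.
We need to find the index of the maximum logit.
Index 0: 5.0
Index 1: -1.4
Index 2: -1.5
Index 3: 3.5
Index 4: -1.4
Maximum logit = 5.0 at index 0

0


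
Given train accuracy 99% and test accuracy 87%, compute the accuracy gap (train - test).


Gap = train_accuracy - test_accuracy
= 99 - 87
= 12%
This gap suggests the model is overfitting.

12


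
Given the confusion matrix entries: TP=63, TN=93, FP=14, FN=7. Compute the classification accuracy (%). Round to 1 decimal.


Accuracy = (TP + TN) / (TP + TN + FP + FN) * 100
= (63 + 93) / (63 + 93 + 14 + 7)
= 156 / 177
= 0.8814
= 88.1%

88.1


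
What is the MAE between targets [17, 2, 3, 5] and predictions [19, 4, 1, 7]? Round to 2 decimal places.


Absolute errors: [2, 2, 2, 2]
Sum of absolute errors = 8
MAE = 8 / 4 = 2.00

2.00


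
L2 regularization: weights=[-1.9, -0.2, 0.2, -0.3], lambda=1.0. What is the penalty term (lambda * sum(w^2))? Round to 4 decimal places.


Squaring each weight:
(-1.9)^2 = 3.61
(-0.2)^2 = 0.04
0.2^2 = 0.04
(-0.3)^2 = 0.09
Sum of squares = 3.78
Penalty = 1.0 * 3.78 = 3.7800

3.7800


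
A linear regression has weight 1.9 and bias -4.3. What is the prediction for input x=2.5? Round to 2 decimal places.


y = 1.9 * 2.5 + (-4.3)
= 4.75 + (-4.3)
= 0.45

0.45


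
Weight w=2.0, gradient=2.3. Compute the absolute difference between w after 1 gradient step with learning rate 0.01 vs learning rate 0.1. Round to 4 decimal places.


With lr=0.01: w_new = 2.0 - 0.01 * 2.3 = 1.977
With lr=0.1: w_new = 2.0 - 0.1 * 2.3 = 1.77
Absolute difference = |1.977 - 1.77|
= 0.2070

0.2070


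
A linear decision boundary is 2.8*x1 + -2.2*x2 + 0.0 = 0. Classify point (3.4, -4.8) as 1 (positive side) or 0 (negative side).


Compute 2.8 * 3.4 + -2.2 * -4.8 + 0.0
= 9.52 + 10.56 + 0.0
= 20.08
Since 20.08 >= 0, the point is on the positive side.

1


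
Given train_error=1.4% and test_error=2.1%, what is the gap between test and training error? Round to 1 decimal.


Generalization gap = test_error - train_error
= 2.1 - 1.4
= 0.7%
A small gap suggests good generalization.

0.7


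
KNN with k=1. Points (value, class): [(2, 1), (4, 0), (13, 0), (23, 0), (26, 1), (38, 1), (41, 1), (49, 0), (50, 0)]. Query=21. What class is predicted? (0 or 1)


Distances from query 21:
Point 23 (class 0): distance = 2
K=1 nearest neighbors: classes = [0]
Votes for class 1: 0 / 1
Majority vote => class 0

0


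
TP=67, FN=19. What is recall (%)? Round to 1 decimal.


Recall = TP / (TP + FN) * 100
= 67 / (67 + 19)
= 67 / 86
= 0.7791
= 77.9%

77.9


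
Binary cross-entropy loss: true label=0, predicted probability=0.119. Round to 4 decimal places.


For y=0: Loss = -log(1-p)
= -log(1 - 0.119)
= -log(0.881)
= -(-0.1267)
= 0.1267

0.1267


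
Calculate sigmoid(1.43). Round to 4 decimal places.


sigmoid(z) = 1 / (1 + exp(-z))
exp(-(1.43)) = exp(-1.43) = 0.2393
1 + 0.2393 = 1.2393
1 / 1.2393 = 0.8069

0.8069


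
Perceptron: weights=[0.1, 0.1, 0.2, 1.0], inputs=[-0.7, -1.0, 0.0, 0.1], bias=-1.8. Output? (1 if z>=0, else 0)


z = w . x + b
= 0.1*-0.7 + 0.1*-1.0 + 0.2*0.0 + 1.0*0.1 + -1.8
= -0.07 + -0.1 + 0.0 + 0.1 + -1.8
= -0.07 + -1.8
= -1.87
Since z = -1.87 < 0, output = 0

0


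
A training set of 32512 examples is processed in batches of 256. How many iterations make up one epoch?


Iterations per epoch = dataset_size / batch_size
= 32512 / 256
= 127

127


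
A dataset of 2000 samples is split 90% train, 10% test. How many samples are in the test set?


Train samples = 2000 * 90% = 1800
Test samples = 2000 - 1800
= 200

200


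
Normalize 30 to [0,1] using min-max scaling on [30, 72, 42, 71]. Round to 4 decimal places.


Min = 30, Max = 72
Range = 72 - 30 = 42
Scaled = (x - min) / (max - min)
= (30 - 30) / 42
= 0 / 42
= 0.0000

0.0000


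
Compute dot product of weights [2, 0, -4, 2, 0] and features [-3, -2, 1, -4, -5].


Element-wise products:
2 * -3 = -6
0 * -2 = 0
-4 * 1 = -4
2 * -4 = -8
0 * -5 = 0
Sum = -6 + 0 + -4 + -8 + 0
= -18

-18


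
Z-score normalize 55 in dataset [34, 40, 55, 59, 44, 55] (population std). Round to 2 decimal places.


Mean = (34 + 40 + 55 + 59 + 44 + 55) / 6 = 47.8333
Variance = sum((x_i - mean)^2) / n = 82.4722
Std = sqrt(82.4722) = 9.0814
Z = (x - mean) / std
= (55 - 47.8333) / 9.0814
= 7.1667 / 9.0814
= 0.79

0.79


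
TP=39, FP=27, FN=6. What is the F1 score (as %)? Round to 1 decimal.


Precision = TP / (TP + FP) = 39 / 66 = 0.5909
Recall = TP / (TP + FN) = 39 / 45 = 0.8667
F1 = 2 * P * R / (P + R)
= 2 * 0.5909 * 0.8667 / (0.5909 + 0.8667)
= 1.0242 / 1.4576
= 0.7027
As percentage: 70.3%

70.3


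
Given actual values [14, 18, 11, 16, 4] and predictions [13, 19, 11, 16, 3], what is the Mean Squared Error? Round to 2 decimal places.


Differences: [1, -1, 0, 0, 1]
Squared errors: [1, 1, 0, 0, 1]
Sum of squared errors = 3
MSE = 3 / 5 = 0.60

0.60


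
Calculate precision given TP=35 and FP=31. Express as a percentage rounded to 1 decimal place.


Precision = TP / (TP + FP) * 100
= 35 / (35 + 31)
= 35 / 66
= 0.5303
= 53.0%

53.0


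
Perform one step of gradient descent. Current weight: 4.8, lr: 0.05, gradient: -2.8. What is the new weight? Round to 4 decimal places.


w_new = w_old - lr * gradient
= 4.8 - 0.05 * -2.8
= 4.8 - (-0.14)
= 4.9400

4.9400


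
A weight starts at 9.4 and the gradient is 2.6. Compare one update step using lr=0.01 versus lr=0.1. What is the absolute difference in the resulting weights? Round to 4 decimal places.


With lr=0.01: w_new = 9.4 - 0.01 * 2.6 = 9.374
With lr=0.1: w_new = 9.4 - 0.1 * 2.6 = 9.14
Absolute difference = |9.374 - 9.14|
= 0.2340

0.2340


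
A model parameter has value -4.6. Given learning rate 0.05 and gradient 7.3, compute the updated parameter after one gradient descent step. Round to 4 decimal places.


w_new = w_old - lr * gradient
= -4.6 - 0.05 * 7.3
= -4.6 - (0.365)
= -4.9650

-4.9650


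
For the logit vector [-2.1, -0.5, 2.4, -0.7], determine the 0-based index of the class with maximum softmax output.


Softmax is a monotonic transformation, so it preserves the argmax.
We need to find the index of the maximum logit.
Index 0: -2.1
Index 1: -0.5
Index 2: 2.4
Index 3: -0.7
Maximum logit = 2.4 at index 2

2


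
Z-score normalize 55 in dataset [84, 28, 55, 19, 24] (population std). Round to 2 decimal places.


Mean = (84 + 28 + 55 + 19 + 24) / 5 = 42.0
Variance = sum((x_i - mean)^2) / n = 596.4
Std = sqrt(596.4) = 24.4213
Z = (x - mean) / std
= (55 - 42.0) / 24.4213
= 13.0 / 24.4213
= 0.53

0.53


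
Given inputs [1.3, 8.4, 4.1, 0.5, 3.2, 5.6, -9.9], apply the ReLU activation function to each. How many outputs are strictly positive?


ReLU(x) = max(0, x) for each element:
ReLU(1.3) = 1.3
ReLU(8.4) = 8.4
ReLU(4.1) = 4.1
ReLU(0.5) = 0.5
ReLU(3.2) = 3.2
ReLU(5.6) = 5.6
ReLU(-9.9) = 0
Active neurons (>0): 6

6


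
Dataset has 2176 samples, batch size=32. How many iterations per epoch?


Iterations per epoch = dataset_size / batch_size
= 2176 / 32
= 68

68


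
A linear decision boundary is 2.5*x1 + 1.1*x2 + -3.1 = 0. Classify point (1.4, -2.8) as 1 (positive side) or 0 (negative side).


Compute 2.5 * 1.4 + 1.1 * -2.8 + -3.1
= 3.5 + -3.08 + -3.1
= -2.68
Since -2.68 < 0, the point is on the negative side.

0


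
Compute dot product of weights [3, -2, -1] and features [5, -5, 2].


Element-wise products:
3 * 5 = 15
-2 * -5 = 10
-1 * 2 = -2
Sum = 15 + 10 + -2
= 23

23


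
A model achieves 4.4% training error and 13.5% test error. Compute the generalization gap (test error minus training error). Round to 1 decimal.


Generalization gap = test_error - train_error
= 13.5 - 4.4
= 9.1%
A moderate gap.

9.1


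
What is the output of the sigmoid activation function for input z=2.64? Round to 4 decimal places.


sigmoid(z) = 1 / (1 + exp(-z))
exp(-(2.64)) = exp(-2.64) = 0.0714
1 + 0.0714 = 1.0714
1 / 1.0714 = 0.9334

0.9334


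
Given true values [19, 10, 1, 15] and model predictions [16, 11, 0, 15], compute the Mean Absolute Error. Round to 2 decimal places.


Absolute errors: [3, 1, 1, 0]
Sum of absolute errors = 5
MAE = 5 / 4 = 1.25

1.25


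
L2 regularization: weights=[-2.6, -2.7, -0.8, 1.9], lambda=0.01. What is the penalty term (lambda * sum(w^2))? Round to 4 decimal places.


Squaring each weight:
(-2.6)^2 = 6.76
(-2.7)^2 = 7.29
(-0.8)^2 = 0.64
1.9^2 = 3.61
Sum of squares = 18.3
Penalty = 0.01 * 18.3 = 0.1830

0.1830


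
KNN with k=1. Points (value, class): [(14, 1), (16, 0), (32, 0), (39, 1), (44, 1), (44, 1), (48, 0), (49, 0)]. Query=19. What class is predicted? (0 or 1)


Distances from query 19:
Point 16 (class 0): distance = 3
K=1 nearest neighbors: classes = [0]
Votes for class 1: 0 / 1
Majority vote => class 0

0


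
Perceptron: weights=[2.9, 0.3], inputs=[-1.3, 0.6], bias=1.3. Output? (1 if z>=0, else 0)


z = w . x + b
= 2.9*-1.3 + 0.3*0.6 + 1.3
= -3.77 + 0.18 + 1.3
= -3.59 + 1.3
= -2.29
Since z = -2.29 < 0, output = 0

0


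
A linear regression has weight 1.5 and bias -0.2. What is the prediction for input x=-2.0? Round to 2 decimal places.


y = 1.5 * -2.0 + (-0.2)
= -3.0 + (-0.2)
= -3.20

-3.20


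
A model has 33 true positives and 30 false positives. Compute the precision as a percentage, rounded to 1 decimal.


Precision = TP / (TP + FP) * 100
= 33 / (33 + 30)
= 33 / 63
= 0.5238
= 52.4%

52.4


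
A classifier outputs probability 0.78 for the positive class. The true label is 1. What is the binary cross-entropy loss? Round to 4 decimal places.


For y=1: Loss = -log(p)
= -log(0.78)
= -(-0.2485)
= 0.2485

0.2485


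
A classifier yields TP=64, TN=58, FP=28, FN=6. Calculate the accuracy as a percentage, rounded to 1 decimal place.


Accuracy = (TP + TN) / (TP + TN + FP + FN) * 100
= (64 + 58) / (64 + 58 + 28 + 6)
= 122 / 156
= 0.7821
= 78.2%

78.2


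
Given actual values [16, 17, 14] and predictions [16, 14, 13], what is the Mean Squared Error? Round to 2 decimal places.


Differences: [0, 3, 1]
Squared errors: [0, 9, 1]
Sum of squared errors = 10
MSE = 10 / 3 = 3.33

3.33


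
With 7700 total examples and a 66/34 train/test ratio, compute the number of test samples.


Train samples = 7700 * 66% = 5082
Test samples = 7700 - 5082
= 2618

2618


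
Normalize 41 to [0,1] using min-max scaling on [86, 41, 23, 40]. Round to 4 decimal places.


Min = 23, Max = 86
Range = 86 - 23 = 63
Scaled = (x - min) / (max - min)
= (41 - 23) / 63
= 18 / 63
= 0.2857

0.2857


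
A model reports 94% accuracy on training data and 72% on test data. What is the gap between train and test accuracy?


Gap = train_accuracy - test_accuracy
= 94 - 72
= 22%
This large gap strongly indicates overfitting.

22


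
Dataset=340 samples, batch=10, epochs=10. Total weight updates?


Iterations per epoch = 340 / 10 = 34
Total updates = iterations_per_epoch * epochs
= 34 * 10
= 340

340


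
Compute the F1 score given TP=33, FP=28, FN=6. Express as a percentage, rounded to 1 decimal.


Precision = TP / (TP + FP) = 33 / 61 = 0.541
Recall = TP / (TP + FN) = 33 / 39 = 0.8462
F1 = 2 * P * R / (P + R)
= 2 * 0.541 * 0.8462 / (0.541 + 0.8462)
= 0.9155 / 1.3871
= 0.66
As percentage: 66.0%

66.0


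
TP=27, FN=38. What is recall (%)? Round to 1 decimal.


Recall = TP / (TP + FN) * 100
= 27 / (27 + 38)
= 27 / 65
= 0.4154
= 41.5%

41.5


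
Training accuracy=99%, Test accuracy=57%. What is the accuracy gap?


Gap = train_accuracy - test_accuracy
= 99 - 57
= 42%
This large gap strongly indicates overfitting.

42


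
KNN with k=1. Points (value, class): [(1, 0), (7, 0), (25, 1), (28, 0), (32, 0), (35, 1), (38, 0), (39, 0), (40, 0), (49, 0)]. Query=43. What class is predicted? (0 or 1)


Distances from query 43:
Point 40 (class 0): distance = 3
K=1 nearest neighbors: classes = [0]
Votes for class 1: 0 / 1
Majority vote => class 0

0


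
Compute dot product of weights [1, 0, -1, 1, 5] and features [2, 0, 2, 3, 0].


Element-wise products:
1 * 2 = 2
0 * 0 = 0
-1 * 2 = -2
1 * 3 = 3
5 * 0 = 0
Sum = 2 + 0 + -2 + 3 + 0
= 3

3


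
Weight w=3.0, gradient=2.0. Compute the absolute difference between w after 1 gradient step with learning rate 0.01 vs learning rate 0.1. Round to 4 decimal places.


With lr=0.01: w_new = 3.0 - 0.01 * 2.0 = 2.98
With lr=0.1: w_new = 3.0 - 0.1 * 2.0 = 2.8
Absolute difference = |2.98 - 2.8|
= 0.1800

0.1800


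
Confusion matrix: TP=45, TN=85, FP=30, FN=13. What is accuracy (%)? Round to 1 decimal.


Accuracy = (TP + TN) / (TP + TN + FP + FN) * 100
= (45 + 85) / (45 + 85 + 30 + 13)
= 130 / 173
= 0.7514
= 75.1%

75.1


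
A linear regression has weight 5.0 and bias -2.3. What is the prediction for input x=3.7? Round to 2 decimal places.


y = 5.0 * 3.7 + (-2.3)
= 18.5 + (-2.3)
= 16.20

16.20


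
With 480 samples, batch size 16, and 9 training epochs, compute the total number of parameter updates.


Iterations per epoch = 480 / 16 = 30
Total updates = iterations_per_epoch * epochs
= 30 * 9
= 270

270


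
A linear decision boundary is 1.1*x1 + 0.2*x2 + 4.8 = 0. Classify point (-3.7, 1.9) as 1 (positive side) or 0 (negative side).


Compute 1.1 * -3.7 + 0.2 * 1.9 + 4.8
= -4.07 + 0.38 + 4.8
= 1.11
Since 1.11 >= 0, the point is on the positive side.

1


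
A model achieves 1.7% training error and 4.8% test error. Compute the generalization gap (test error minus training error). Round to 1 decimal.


Generalization gap = test_error - train_error
= 4.8 - 1.7
= 3.1%
A moderate gap.

3.1


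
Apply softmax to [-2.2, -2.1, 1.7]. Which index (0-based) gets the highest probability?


Softmax is a monotonic transformation, so it preserves the argmax.
We need to find the index of the maximum logit.
Index 0: -2.2
Index 1: -2.1
Index 2: 1.7
Maximum logit = 1.7 at index 2

2


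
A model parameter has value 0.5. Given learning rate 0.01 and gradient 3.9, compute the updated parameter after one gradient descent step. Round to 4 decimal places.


w_new = w_old - lr * gradient
= 0.5 - 0.01 * 3.9
= 0.5 - (0.039)
= 0.4610

0.4610


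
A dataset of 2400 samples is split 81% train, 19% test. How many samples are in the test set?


Train samples = 2400 * 81% = 1944
Test samples = 2400 - 1944
= 456

456


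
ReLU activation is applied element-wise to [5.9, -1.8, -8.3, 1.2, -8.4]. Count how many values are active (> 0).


ReLU(x) = max(0, x) for each element:
ReLU(5.9) = 5.9
ReLU(-1.8) = 0
ReLU(-8.3) = 0
ReLU(1.2) = 1.2
ReLU(-8.4) = 0
Active neurons (>0): 2

2


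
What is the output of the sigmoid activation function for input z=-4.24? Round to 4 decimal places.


sigmoid(z) = 1 / (1 + exp(-z))
exp(-(-4.24)) = exp(4.24) = 69.4079
1 + 69.4079 = 70.4079
1 / 70.4079 = 0.0142

0.0142


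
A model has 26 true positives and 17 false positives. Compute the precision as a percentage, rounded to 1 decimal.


Precision = TP / (TP + FP) * 100
= 26 / (26 + 17)
= 26 / 43
= 0.6047
= 60.5%

60.5


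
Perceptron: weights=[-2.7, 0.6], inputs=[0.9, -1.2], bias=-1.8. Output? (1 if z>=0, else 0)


z = w . x + b
= -2.7*0.9 + 0.6*-1.2 + -1.8
= -2.43 + -0.72 + -1.8
= -3.15 + -1.8
= -4.95
Since z = -4.95 < 0, output = 0

0


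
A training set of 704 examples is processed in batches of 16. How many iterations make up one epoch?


Iterations per epoch = dataset_size / batch_size
= 704 / 16
= 44

44


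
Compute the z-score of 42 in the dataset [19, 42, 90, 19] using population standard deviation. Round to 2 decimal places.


Mean = (19 + 42 + 90 + 19) / 4 = 42.5
Variance = sum((x_i - mean)^2) / n = 840.25
Std = sqrt(840.25) = 28.9871
Z = (x - mean) / std
= (42 - 42.5) / 28.9871
= -0.5 / 28.9871
= -0.02

-0.02


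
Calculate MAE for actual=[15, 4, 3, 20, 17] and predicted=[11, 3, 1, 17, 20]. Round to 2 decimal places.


Absolute errors: [4, 1, 2, 3, 3]
Sum of absolute errors = 13
MAE = 13 / 5 = 2.60

2.60


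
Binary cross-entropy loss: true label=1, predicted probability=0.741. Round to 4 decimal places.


For y=1: Loss = -log(p)
= -log(0.741)
= -(-0.2998)
= 0.2998

0.2998


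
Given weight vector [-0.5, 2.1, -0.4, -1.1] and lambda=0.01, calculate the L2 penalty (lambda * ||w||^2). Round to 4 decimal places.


Squaring each weight:
(-0.5)^2 = 0.25
2.1^2 = 4.41
(-0.4)^2 = 0.16
(-1.1)^2 = 1.21
Sum of squares = 6.03
Penalty = 0.01 * 6.03 = 0.0603

0.0603


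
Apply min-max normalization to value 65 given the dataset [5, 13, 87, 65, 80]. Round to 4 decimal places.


Min = 5, Max = 87
Range = 87 - 5 = 82
Scaled = (x - min) / (max - min)
= (65 - 5) / 82
= 60 / 82
= 0.7317

0.7317


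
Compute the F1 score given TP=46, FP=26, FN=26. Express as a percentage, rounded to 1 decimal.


Precision = TP / (TP + FP) = 46 / 72 = 0.6389
Recall = TP / (TP + FN) = 46 / 72 = 0.6389
F1 = 2 * P * R / (P + R)
= 2 * 0.6389 * 0.6389 / (0.6389 + 0.6389)
= 0.8164 / 1.2778
= 0.6389
As percentage: 63.9%

63.9


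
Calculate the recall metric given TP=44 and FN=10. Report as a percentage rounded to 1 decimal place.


Recall = TP / (TP + FN) * 100
= 44 / (44 + 10)
= 44 / 54
= 0.8148
= 81.5%

81.5


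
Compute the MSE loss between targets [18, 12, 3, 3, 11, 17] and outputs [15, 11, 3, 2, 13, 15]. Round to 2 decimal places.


Differences: [3, 1, 0, 1, -2, 2]
Squared errors: [9, 1, 0, 1, 4, 4]
Sum of squared errors = 19
MSE = 19 / 6 = 3.17

3.17


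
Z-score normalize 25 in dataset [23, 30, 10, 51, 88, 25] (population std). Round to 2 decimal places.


Mean = (23 + 30 + 10 + 51 + 88 + 25) / 6 = 37.8333
Variance = sum((x_i - mean)^2) / n = 651.8056
Std = sqrt(651.8056) = 25.5305
Z = (x - mean) / std
= (25 - 37.8333) / 25.5305
= -12.8333 / 25.5305
= -0.50

-0.50


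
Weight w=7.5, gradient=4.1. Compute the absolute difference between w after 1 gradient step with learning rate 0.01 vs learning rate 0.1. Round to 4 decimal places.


With lr=0.01: w_new = 7.5 - 0.01 * 4.1 = 7.459
With lr=0.1: w_new = 7.5 - 0.1 * 4.1 = 7.09
Absolute difference = |7.459 - 7.09|
= 0.3690

0.3690


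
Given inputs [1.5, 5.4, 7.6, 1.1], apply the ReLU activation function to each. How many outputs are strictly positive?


ReLU(x) = max(0, x) for each element:
ReLU(1.5) = 1.5
ReLU(5.4) = 5.4
ReLU(7.6) = 7.6
ReLU(1.1) = 1.1
Active neurons (>0): 4

4


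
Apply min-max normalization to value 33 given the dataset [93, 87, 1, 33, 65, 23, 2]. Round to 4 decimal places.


Min = 1, Max = 93
Range = 93 - 1 = 92
Scaled = (x - min) / (max - min)
= (33 - 1) / 92
= 32 / 92
= 0.3478

0.3478


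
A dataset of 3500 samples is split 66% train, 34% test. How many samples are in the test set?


Train samples = 3500 * 66% = 2310
Test samples = 3500 - 2310
= 1190

1190


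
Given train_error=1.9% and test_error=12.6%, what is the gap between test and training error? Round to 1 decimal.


Generalization gap = test_error - train_error
= 12.6 - 1.9
= 10.7%
A large gap suggests overfitting.

10.7
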